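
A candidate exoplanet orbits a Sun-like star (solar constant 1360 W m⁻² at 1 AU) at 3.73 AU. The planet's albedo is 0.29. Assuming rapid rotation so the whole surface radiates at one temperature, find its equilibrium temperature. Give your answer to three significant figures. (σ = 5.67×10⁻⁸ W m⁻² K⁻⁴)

Flux at 3.73 AU: S = 1360/3.73² = 97.8 W m⁻².
Energy balance: absorbed = emitted ⇒ πR²·S(1−A) = 4πR²·σT_eq⁴, so T_eq⁴ = S(1−A)/(4σ).
T_eq = [97.8 × 0.71 / (4 × 5.67×10⁻⁸)]^(1/4) = (3.06×10⁸)^(1/4) = 132 K.

T_eq ≈ 132 K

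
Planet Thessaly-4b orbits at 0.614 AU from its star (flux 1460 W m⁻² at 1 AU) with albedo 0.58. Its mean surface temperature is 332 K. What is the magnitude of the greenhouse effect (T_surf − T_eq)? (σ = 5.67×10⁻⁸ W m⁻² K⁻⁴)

S = 1460/0.614² = 3873 W m⁻².
T_eq = [S(1−A)/(4σ)]^(1/4) = [3873×0.42/(4×5.67×10⁻⁸)]^(1/4) = 291.0 K.
ΔT = T_surf − T_eq = 332 − 291.0.

ΔT ≈ 41.0 K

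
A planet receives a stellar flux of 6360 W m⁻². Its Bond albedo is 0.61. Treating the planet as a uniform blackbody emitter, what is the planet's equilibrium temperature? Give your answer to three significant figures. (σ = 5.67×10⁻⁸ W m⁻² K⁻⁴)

Energy balance: absorbed = emitted ⇒ πR²·S(1−A) = 4πR²·σT_eq⁴, so T_eq⁴ = S(1−A)/(4σ).
T_eq = [6360 × 0.39 / (4 × 5.67×10⁻⁸)]^(1/4) = (1.09×10¹⁰)^(1/4) = 323 K.

T_eq ≈ 323 K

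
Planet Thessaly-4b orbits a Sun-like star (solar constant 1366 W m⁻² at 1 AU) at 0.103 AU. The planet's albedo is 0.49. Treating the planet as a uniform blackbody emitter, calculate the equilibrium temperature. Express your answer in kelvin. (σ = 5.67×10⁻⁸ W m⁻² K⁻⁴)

Flux at 0.103 AU: S = 1366/0.103² = 1.29×10⁵ W m⁻².
Energy balance: absorbed = emitted ⇒ πR²·S(1−A) = 4πR²·σT_eq⁴, so T_eq⁴ = S(1−A)/(4σ).
T_eq = [1.29×10⁵ × 0.51 / (4 × 5.67×10⁻⁸)]^(1/4) = (2.90×10¹¹)^(1/4) = 734 K.

T_eq ≈ 734 K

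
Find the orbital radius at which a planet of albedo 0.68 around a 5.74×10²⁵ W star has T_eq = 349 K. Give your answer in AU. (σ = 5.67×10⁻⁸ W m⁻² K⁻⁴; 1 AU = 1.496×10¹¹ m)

d ≈ 0.139 AU

From T_eq⁴ = L(1−A)/(16πσd²): d = √[L(1−A)/(16πσT_eq⁴)].
d = √[5.74×10²⁵ × 0.32 / (16π × 5.67×10⁻⁸ × (349)⁴)] = 2.08×10¹⁰ m = 0.139 AU.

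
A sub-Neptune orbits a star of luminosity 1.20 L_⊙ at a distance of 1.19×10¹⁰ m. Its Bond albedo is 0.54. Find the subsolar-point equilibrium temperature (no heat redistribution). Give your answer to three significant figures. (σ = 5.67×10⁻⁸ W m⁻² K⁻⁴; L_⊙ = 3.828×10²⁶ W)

L = 1.20 × 3.828×10²⁶ = 4.59×10²⁶ W.
Flux: S = L/(4πd²) = 4.59×10²⁶/(4π×(1.19×10¹⁰)²) = 2.58×10⁵ W m⁻².
At the subsolar point the surface absorbs S(1−A) and emits σT⁴ per unit area — no factor of 4, since only the local patch is in balance.
T = [2.58×10⁵ × 0.46 / 5.67×10⁻⁸]^(1/4) = (2.09×10¹²)^(1/4) = 1200 K.

T_ss ≈ 1200 K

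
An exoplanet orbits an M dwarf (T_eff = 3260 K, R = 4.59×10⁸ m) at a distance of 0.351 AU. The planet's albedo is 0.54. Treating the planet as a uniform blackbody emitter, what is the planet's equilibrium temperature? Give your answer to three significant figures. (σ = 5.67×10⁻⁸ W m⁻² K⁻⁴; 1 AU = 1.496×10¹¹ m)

T_eq ≈ 177 K

d = 0.351 AU = 5.25×10¹⁰ m.
L = 4πR_⋆²σT_⋆⁴ = 4π(4.59×10⁸)² × 5.67×10⁻⁸ × (3260)⁴ = 1.70×10²⁵ W.
S = L/(4πd²) = 489 W m⁻².
Energy balance: absorbed = emitted ⇒ πR²·S(1−A) = 4πR²·σT_eq⁴, so T_eq⁴ = S(1−A)/(4σ).
T_eq = [489 × 0.46 / (4 × 5.67×10⁻⁸)]^(1/4) = (9.92×10⁸)^(1/4) = 177 K.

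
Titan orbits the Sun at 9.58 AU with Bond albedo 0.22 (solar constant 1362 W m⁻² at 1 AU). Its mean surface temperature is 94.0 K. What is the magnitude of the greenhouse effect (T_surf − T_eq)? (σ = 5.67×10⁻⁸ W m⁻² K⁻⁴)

ΔT ≈ 9.5 K

S = 1362/9.58² = 14.84 W m⁻².
T_eq = [S(1−A)/(4σ)]^(1/4) = [14.84×0.78/(4×5.67×10⁻⁸)]^(1/4) = 84.5 K.
ΔT = T_surf − T_eq = 94 − 84.5.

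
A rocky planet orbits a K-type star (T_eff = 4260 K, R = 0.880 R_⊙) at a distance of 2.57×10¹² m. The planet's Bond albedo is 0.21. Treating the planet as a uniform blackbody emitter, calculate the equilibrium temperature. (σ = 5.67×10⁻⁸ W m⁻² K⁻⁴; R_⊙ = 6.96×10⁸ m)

T_eq ≈ 43.8 K

R_⋆ = 0.880 × 6.96×10⁸ = 6.12×10⁸ m.
L = 4πR_⋆²σT_⋆⁴ = 4π(6.12×10⁸)² × 5.67×10⁻⁸ × (4260)⁴ = 8.80×10²⁵ W.
S = L/(4πd²) = 1.06 W m⁻².
Energy balance: absorbed = emitted ⇒ πR²·S(1−A) = 4πR²·σT_eq⁴, so T_eq⁴ = S(1−A)/(4σ).
T_eq = [1.06 × 0.79 / (4 × 5.67×10⁻⁸)]^(1/4) = (3.69×10⁶)^(1/4) = 43.8 K.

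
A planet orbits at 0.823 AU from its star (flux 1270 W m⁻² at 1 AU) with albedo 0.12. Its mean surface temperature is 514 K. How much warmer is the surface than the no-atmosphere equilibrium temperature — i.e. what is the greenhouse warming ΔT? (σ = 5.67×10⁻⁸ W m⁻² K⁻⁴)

S = 1270/0.823² = 1875 W m⁻².
T_eq = [S(1−A)/(4σ)]^(1/4) = [1875×0.88/(4×5.67×10⁻⁸)]^(1/4) = 292.1 K.
ΔT = T_surf − T_eq = 514 − 292.1.

ΔT ≈ 221.9 K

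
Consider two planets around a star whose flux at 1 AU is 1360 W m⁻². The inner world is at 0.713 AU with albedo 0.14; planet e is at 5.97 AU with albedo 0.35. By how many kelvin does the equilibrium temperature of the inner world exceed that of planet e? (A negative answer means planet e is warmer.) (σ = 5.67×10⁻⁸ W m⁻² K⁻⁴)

ΔT ≈ 215.1 K

T_eq = [S₀(1−A)/(4σd²)]^(1/4), so T ∝ (1−A)^(1/4) / √d.
T₁ = [1360×0.86/(4×5.67×10⁻⁸×0.713²)]^(1/4) = 317.36 K.
T₂ = [1360×0.65/(4×5.67×10⁻⁸×5.97²)]^(1/4) = 102.26 K.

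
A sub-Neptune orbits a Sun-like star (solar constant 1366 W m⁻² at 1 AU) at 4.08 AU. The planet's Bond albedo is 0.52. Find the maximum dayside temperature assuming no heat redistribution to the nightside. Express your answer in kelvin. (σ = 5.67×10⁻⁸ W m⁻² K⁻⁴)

T_ss ≈ 162 K

Flux at 4.08 AU: S = 1366/4.08² = 82.1 W m⁻².
With no redistribution each surface element balances locally: S(1−A) = σT⁴.
T = [82.1 × 0.48 / 5.67×10⁻⁸]^(1/4) = (6.95×10⁸)^(1/4) = 162 K.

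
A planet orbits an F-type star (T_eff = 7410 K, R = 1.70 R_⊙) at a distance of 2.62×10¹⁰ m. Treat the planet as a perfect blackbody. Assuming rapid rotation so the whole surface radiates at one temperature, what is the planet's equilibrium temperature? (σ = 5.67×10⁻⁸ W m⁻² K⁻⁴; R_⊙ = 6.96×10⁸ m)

R_⋆ = 1.70 × 6.96×10⁸ = 1.18×10⁹ m.
L = 4πR_⋆²σT_⋆⁴ = 4π(1.18×10⁹)² × 5.67×10⁻⁸ × (7410)⁴ = 3.01×10²⁷ W.
S = L/(4πd²) = 3.49×10⁵ W m⁻².
Energy balance: absorbed = emitted ⇒ πR²·S(1−A) = 4πR²·σT_eq⁴, so T_eq⁴ = S(1−A)/(4σ).
T_eq = [3.49×10⁵ × 1.00 / (4 × 5.67×10⁻⁸)]^(1/4) = (1.54×10¹²)^(1/4) = 1110 K.

T_eq ≈ 1110 K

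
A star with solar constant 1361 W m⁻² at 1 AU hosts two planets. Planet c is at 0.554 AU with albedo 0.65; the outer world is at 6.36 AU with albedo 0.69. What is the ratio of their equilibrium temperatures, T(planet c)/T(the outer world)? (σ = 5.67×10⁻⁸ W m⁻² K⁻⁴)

T_eq = [S₀(1−A)/(4σd²)]^(1/4), so T ∝ (1−A)^(1/4) / √d.
T₁ = [1361×0.35/(4×5.67×10⁻⁸×0.554²)]^(1/4) = 287.62 K.
T₂ = [1361×0.31/(4×5.67×10⁻⁸×6.36²)]^(1/4) = 82.35 K.

T₁/T₂ ≈ 3.493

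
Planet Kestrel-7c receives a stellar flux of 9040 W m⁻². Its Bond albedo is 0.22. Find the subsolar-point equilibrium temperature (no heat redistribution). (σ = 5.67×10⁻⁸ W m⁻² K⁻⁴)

T_ss ≈ 594 K

At the subsolar point the surface absorbs S(1−A) and emits σT⁴ per unit area — no factor of 4, since only the local patch is in balance.
T = [9040 × 0.78 / 5.67×10⁻⁸]^(1/4) = (1.24×10¹¹)^(1/4) = 594 K.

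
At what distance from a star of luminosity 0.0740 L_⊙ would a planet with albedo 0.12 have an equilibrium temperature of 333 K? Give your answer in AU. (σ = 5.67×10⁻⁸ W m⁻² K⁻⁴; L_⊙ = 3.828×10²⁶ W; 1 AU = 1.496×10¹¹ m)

L = 0.0740 × 3.828×10²⁶ = 2.83×10²⁵ W.
From T_eq⁴ = L(1−A)/(16πσd²): d = √[L(1−A)/(16πσT_eq⁴)].
d = √[2.83×10²⁵ × 0.88 / (16π × 5.67×10⁻⁸ × (333)⁴)] = 2.67×10¹⁰ m = 0.178 AU.

d ≈ 0.178 AU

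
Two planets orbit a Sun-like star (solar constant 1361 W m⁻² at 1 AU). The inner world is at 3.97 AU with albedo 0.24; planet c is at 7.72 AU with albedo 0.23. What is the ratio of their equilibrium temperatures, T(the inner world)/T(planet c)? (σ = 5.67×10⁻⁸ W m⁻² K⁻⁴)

T₁/T₂ ≈ 1.390

T_eq = [S₀(1−A)/(4σd²)]^(1/4), so T ∝ (1−A)^(1/4) / √d.
T₁ = [1361×0.76/(4×5.67×10⁻⁸×3.97²)]^(1/4) = 130.43 K.
T₂ = [1361×0.77/(4×5.67×10⁻⁸×7.72²)]^(1/4) = 93.84 K.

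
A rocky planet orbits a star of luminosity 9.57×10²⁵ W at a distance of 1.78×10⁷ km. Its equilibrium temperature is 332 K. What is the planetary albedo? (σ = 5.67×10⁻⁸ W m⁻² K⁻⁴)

A ≈ 0.89

d = 1.78×10⁷ km = 1.78×10¹⁰ m.
Flux: S = L/(4πd²) = 9.57×10²⁵/(4π×(1.78×10¹⁰)²) = 2.40×10⁴ W m⁻².
From T_eq⁴ = S(1−A)/(4σ): 1−A = 4σT_eq⁴/S.
1−A = 4 × 5.67×10⁻⁸ × (332)⁴ / 2.40×10⁴ = 0.115.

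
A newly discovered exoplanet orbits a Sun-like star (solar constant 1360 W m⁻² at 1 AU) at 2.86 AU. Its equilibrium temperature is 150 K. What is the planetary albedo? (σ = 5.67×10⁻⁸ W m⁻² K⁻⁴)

Flux at 2.86 AU: S = 1360/2.86² = 166 W m⁻².
From T_eq⁴ = S(1−A)/(4σ): 1−A = 4σT_eq⁴/S.
1−A = 4 × 5.67×10⁻⁸ × (150)⁴ / 166 = 0.691.

A ≈ 0.31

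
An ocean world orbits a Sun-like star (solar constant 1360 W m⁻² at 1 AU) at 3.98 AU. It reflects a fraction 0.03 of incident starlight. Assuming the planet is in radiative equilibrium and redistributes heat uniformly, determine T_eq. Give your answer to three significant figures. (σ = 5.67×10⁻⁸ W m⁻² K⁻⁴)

T_eq ≈ 138 K

Flux at 3.98 AU: S = 1360/3.98² = 85.9 W m⁻².
Energy balance: absorbed = emitted ⇒ πR²·S(1−A) = 4πR²·σT_eq⁴, so T_eq⁴ = S(1−A)/(4σ).
T_eq = [85.9 × 0.97 / (4 × 5.67×10⁻⁸)]^(1/4) = (3.67×10⁸)^(1/4) = 138 K.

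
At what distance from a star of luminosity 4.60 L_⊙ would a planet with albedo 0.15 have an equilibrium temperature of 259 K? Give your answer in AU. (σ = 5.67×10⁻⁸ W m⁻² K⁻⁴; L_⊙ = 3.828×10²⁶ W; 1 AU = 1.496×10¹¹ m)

d ≈ 2.28 AU

L = 4.60 × 3.828×10²⁶ = 1.76×10²⁷ W.
From T_eq⁴ = L(1−A)/(16πσd²): d = √[L(1−A)/(16πσT_eq⁴)].
d = √[1.76×10²⁷ × 0.85 / (16π × 5.67×10⁻⁸ × (259)⁴)] = 3.42×10¹¹ m = 2.28 AU.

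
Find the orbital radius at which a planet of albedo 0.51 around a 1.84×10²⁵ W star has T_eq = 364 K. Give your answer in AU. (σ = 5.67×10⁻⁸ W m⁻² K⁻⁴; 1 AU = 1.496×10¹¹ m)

d ≈ 0.0897 AU

From T_eq⁴ = L(1−A)/(16πσd²): d = √[L(1−A)/(16πσT_eq⁴)].
d = √[1.84×10²⁵ × 0.49 / (16π × 5.67×10⁻⁸ × (364)⁴)] = 1.34×10¹⁰ m = 0.0897 AU.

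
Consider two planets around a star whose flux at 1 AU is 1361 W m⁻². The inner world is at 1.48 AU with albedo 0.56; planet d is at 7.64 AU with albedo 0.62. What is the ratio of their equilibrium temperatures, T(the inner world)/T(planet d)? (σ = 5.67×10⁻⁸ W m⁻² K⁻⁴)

T₁/T₂ ≈ 2.357

T_eq = [S₀(1−A)/(4σd²)]^(1/4), so T ∝ (1−A)^(1/4) / √d.
T₁ = [1361×0.44/(4×5.67×10⁻⁸×1.48²)]^(1/4) = 186.33 K.
T₂ = [1361×0.38/(4×5.67×10⁻⁸×7.64²)]^(1/4) = 79.06 K.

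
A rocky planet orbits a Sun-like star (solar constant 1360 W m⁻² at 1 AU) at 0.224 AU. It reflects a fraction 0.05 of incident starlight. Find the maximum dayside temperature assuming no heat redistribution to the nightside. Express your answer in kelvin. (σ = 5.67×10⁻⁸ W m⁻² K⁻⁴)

Flux at 0.224 AU: S = 1360/0.224² = 2.71×10⁴ W m⁻².
With no redistribution each surface element balances locally: S(1−A) = σT⁴.
T = [2.71×10⁴ × 0.95 / 5.67×10⁻⁸]^(1/4) = (4.54×10¹¹)^(1/4) = 821 K.

T_ss ≈ 821 K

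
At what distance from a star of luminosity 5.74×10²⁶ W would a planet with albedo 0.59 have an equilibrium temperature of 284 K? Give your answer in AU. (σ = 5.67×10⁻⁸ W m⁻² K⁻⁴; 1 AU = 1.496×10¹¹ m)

From T_eq⁴ = L(1−A)/(16πσd²): d = √[L(1−A)/(16πσT_eq⁴)].
d = √[5.74×10²⁶ × 0.41 / (16π × 5.67×10⁻⁸ × (284)⁴)] = 1.13×10¹¹ m = 0.753 AU.

d ≈ 0.753 AU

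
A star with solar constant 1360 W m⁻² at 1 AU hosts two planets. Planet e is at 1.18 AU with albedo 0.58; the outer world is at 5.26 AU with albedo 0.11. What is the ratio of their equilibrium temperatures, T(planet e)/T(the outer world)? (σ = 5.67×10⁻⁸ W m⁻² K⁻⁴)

T₁/T₂ ≈ 1.750

T_eq = [S₀(1−A)/(4σd²)]^(1/4), so T ∝ (1−A)^(1/4) / √d.
T₁ = [1360×0.42/(4×5.67×10⁻⁸×1.18²)]^(1/4) = 206.23 K.
T₂ = [1360×0.89/(4×5.67×10⁻⁸×5.26²)]^(1/4) = 117.85 K.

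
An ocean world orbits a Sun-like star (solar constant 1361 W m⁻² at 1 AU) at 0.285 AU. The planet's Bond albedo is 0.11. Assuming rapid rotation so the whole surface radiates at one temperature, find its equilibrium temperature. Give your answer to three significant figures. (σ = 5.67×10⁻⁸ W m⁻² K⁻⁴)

Flux at 0.285 AU: S = 1361/0.285² = 1.68×10⁴ W m⁻².
Energy balance: absorbed = emitted ⇒ πR²·S(1−A) = 4πR²·σT_eq⁴, so T_eq⁴ = S(1−A)/(4σ).
T_eq = [1.68×10⁴ × 0.89 / (4 × 5.67×10⁻⁸)]^(1/4) = (6.58×10¹⁰)^(1/4) = 506 K.

T_eq ≈ 506 K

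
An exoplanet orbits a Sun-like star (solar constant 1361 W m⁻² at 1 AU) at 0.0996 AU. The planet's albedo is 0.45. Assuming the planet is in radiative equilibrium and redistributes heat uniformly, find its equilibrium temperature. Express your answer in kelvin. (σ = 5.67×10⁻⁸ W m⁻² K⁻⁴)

T_eq ≈ 759 K

Flux at 0.0996 AU: S = 1361/0.0996² = 1.37×10⁵ W m⁻².
Energy balance: absorbed = emitted ⇒ πR²·S(1−A) = 4πR²·σT_eq⁴, so T_eq⁴ = S(1−A)/(4σ).
T_eq = [1.37×10⁵ × 0.55 / (4 × 5.67×10⁻⁸)]^(1/4) = (3.33×10¹¹)^(1/4) = 759 K.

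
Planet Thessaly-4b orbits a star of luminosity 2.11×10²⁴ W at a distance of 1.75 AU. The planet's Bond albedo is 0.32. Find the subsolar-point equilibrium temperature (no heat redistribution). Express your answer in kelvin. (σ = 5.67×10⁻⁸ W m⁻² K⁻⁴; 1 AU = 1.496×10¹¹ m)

T_ss ≈ 73.6 K

d = 1.75 AU = 2.62×10¹¹ m.
Flux: S = L/(4πd²) = 2.11×10²⁴/(4π×(2.62×10¹¹)²) = 2.45 W m⁻².
At the subsolar point the surface absorbs S(1−A) and emits σT⁴ per unit area — no factor of 4, since only the local patch is in balance.
T = [2.45 × 0.68 / 5.67×10⁻⁸]^(1/4) = (2.94×10⁷)^(1/4) = 73.6 K.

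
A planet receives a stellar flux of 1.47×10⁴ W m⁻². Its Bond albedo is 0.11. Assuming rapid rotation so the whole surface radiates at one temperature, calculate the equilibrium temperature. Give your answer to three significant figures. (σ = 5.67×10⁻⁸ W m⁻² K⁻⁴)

Energy balance: absorbed = emitted ⇒ πR²·S(1−A) = 4πR²·σT_eq⁴, so T_eq⁴ = S(1−A)/(4σ).
T_eq = [1.47×10⁴ × 0.89 / (4 × 5.67×10⁻⁸)]^(1/4) = (5.77×10¹⁰)^(1/4) = 490 K.

T_eq ≈ 490 K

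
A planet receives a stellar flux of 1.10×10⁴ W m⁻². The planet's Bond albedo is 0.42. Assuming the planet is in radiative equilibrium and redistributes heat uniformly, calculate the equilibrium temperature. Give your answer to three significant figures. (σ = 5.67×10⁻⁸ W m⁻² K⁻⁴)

Energy balance: absorbed = emitted ⇒ πR²·S(1−A) = 4πR²·σT_eq⁴, so T_eq⁴ = S(1−A)/(4σ).
T_eq = [1.10×10⁴ × 0.58 / (4 × 5.67×10⁻⁸)]^(1/4) = (2.81×10¹⁰)^(1/4) = 410 K.

T_eq ≈ 410 K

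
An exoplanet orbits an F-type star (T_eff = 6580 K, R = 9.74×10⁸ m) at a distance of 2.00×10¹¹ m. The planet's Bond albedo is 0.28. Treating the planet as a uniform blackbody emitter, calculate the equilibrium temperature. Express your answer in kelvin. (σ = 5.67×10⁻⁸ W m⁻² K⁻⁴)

L = 4πR_⋆²σT_⋆⁴ = 4π(9.74×10⁸)² × 5.67×10⁻⁸ × (6580)⁴ = 1.27×10²⁷ W.
S = L/(4πd²) = 2520 W m⁻².
Energy balance: absorbed = emitted ⇒ πR²·S(1−A) = 4πR²·σT_eq⁴, so T_eq⁴ = S(1−A)/(4σ).
T_eq = [2520 × 0.72 / (4 × 5.67×10⁻⁸)]^(1/4) = (8.00×10⁹)^(1/4) = 299 K.

T_eq ≈ 299 K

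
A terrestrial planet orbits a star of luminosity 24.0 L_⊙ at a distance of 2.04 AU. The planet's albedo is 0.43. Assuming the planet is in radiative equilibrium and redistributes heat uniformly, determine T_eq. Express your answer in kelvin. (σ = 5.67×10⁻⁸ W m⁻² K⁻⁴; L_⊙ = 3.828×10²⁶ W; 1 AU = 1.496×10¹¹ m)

T_eq ≈ 375 K

d = 2.04 AU = 3.05×10¹¹ m.
L = 24.0 × 3.828×10²⁶ = 9.19×10²⁷ W.
Flux: S = L/(4πd²) = 9.19×10²⁷/(4π×(3.05×10¹¹)²) = 7850 W m⁻².
Energy balance: absorbed = emitted ⇒ πR²·S(1−A) = 4πR²·σT_eq⁴, so T_eq⁴ = S(1−A)/(4σ).
T_eq = [7850 × 0.57 / (4 × 5.67×10⁻⁸)]^(1/4) = (1.97×10¹⁰)^(1/4) = 375 K.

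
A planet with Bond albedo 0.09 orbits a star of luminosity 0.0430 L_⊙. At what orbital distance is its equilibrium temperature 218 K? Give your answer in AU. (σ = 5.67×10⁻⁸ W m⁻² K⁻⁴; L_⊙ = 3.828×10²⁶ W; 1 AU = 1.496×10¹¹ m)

d ≈ 0.322 AU

L = 0.0430 × 3.828×10²⁶ = 1.65×10²⁵ W.
From T_eq⁴ = L(1−A)/(16πσd²): d = √[L(1−A)/(16πσT_eq⁴)].
d = √[1.65×10²⁵ × 0.91 / (16π × 5.67×10⁻⁸ × (218)⁴)] = 4.82×10¹⁰ m = 0.322 AU.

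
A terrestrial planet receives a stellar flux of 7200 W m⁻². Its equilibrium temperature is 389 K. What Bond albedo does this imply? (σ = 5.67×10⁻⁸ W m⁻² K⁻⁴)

From T_eq⁴ = S(1−A)/(4σ): 1−A = 4σT_eq⁴/S.
1−A = 4 × 5.67×10⁻⁸ × (389)⁴ / 7200 = 0.721.

A ≈ 0.28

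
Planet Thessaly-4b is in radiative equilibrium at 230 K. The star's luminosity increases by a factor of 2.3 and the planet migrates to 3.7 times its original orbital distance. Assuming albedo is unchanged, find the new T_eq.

T_eq ≈ 147 K

T_eq ∝ L^(1/4) · d^(−1/2).
T′ = 230 × 2.3^(1/4) / 3.7^(1/2) = 147 K.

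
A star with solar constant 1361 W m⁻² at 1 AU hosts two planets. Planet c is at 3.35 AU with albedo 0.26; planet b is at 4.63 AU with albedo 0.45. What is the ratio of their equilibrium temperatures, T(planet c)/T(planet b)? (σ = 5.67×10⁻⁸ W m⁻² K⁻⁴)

T₁/T₂ ≈ 1.266

T_eq = [S₀(1−A)/(4σd²)]^(1/4), so T ∝ (1−A)^(1/4) / √d.
T₁ = [1361×0.74/(4×5.67×10⁻⁸×3.35²)]^(1/4) = 141.04 K.
T₂ = [1361×0.55/(4×5.67×10⁻⁸×4.63²)]^(1/4) = 111.39 K.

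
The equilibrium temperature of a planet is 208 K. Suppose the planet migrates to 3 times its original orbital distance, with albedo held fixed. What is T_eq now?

T_eq ≈ 120 K

T_eq ∝ L^(1/4) · d^(−1/2).
T′ = 208 / 3^(1/2) = 120 K.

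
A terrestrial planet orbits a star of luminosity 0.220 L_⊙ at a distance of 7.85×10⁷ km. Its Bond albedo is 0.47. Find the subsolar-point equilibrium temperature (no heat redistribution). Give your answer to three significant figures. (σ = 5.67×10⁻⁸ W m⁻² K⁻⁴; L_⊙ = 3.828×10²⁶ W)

T_ss ≈ 318 K

d = 7.85×10⁷ km = 7.85×10¹⁰ m.
L = 0.220 × 3.828×10²⁶ = 8.42×10²⁵ W.
Flux: S = L/(4πd²) = 8.42×10²⁵/(4π×(7.85×10¹⁰)²) = 1090 W m⁻².
At the subsolar point the surface absorbs S(1−A) and emits σT⁴ per unit area — no factor of 4, since only the local patch is in balance.
T = [1090 × 0.53 / 5.67×10⁻⁸]^(1/4) = (1.02×10¹⁰)^(1/4) = 318 K.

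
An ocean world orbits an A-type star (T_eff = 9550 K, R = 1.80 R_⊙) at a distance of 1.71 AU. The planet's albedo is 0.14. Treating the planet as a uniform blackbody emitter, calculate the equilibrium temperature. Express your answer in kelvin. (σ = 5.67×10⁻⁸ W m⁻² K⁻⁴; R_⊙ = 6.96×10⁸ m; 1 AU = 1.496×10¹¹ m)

T_eq ≈ 455 K

R_⋆ = 1.80 × 6.96×10⁸ = 1.25×10⁹ m.
d = 1.71 AU = 2.56×10¹¹ m.
L = 4πR_⋆²σT_⋆⁴ = 4π(1.25×10⁹)² × 5.67×10⁻⁸ × (9550)⁴ = 9.30×10²⁷ W.
S = L/(4πd²) = 1.13×10⁴ W m⁻².
Energy balance: absorbed = emitted ⇒ πR²·S(1−A) = 4πR²·σT_eq⁴, so T_eq⁴ = S(1−A)/(4σ).
T_eq = [1.13×10⁴ × 0.86 / (4 × 5.67×10⁻⁸)]^(1/4) = (4.29×10¹⁰)^(1/4) = 455 K.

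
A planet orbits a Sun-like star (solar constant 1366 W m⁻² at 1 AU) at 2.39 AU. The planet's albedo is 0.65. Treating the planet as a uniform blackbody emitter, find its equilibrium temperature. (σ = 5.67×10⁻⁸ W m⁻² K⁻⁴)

T_eq ≈ 139 K

Flux at 2.39 AU: S = 1366/2.39² = 239 W m⁻².
Energy balance: absorbed = emitted ⇒ πR²·S(1−A) = 4πR²·σT_eq⁴, so T_eq⁴ = S(1−A)/(4σ).
T_eq = [239 × 0.35 / (4 × 5.67×10⁻⁸)]^(1/4) = (3.69×10⁸)^(1/4) = 139 K.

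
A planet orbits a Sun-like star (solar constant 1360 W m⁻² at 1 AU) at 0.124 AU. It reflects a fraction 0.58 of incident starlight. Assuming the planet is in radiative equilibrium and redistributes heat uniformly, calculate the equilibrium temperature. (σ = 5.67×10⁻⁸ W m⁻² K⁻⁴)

T_eq ≈ 636 K

Flux at 0.124 AU: S = 1360/0.124² = 8.84×10⁴ W m⁻².
Energy balance: absorbed = emitted ⇒ πR²·S(1−A) = 4πR²·σT_eq⁴, so T_eq⁴ = S(1−A)/(4σ).
T_eq = [8.84×10⁴ × 0.42 / (4 × 5.67×10⁻⁸)]^(1/4) = (1.64×10¹¹)^(1/4) = 636 K.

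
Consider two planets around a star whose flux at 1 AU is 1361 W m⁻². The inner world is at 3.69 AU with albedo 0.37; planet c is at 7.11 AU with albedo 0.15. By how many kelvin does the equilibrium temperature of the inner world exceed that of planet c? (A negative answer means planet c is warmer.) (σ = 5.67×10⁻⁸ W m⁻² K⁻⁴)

T_eq = [S₀(1−A)/(4σd²)]^(1/4), so T ∝ (1−A)^(1/4) / √d.
T₁ = [1361×0.63/(4×5.67×10⁻⁸×3.69²)]^(1/4) = 129.08 K.
T₂ = [1361×0.85/(4×5.67×10⁻⁸×7.11²)]^(1/4) = 100.22 K.

ΔT ≈ 28.9 K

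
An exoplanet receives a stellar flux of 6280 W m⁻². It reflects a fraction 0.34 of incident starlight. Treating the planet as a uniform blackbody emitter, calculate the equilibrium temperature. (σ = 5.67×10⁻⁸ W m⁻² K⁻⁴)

T_eq ≈ 368 K

Energy balance: absorbed = emitted ⇒ πR²·S(1−A) = 4πR²·σT_eq⁴, so T_eq⁴ = S(1−A)/(4σ).
T_eq = [6280 × 0.66 / (4 × 5.67×10⁻⁸)]^(1/4) = (1.83×10¹⁰)^(1/4) = 368 K.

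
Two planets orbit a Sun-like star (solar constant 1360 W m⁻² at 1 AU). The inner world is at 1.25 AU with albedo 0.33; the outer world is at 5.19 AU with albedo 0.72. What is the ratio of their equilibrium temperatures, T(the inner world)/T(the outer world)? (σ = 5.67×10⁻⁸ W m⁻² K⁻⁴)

T₁/T₂ ≈ 2.534

T_eq = [S₀(1−A)/(4σd²)]^(1/4), so T ∝ (1−A)^(1/4) / √d.
T₁ = [1360×0.67/(4×5.67×10⁻⁸×1.25²)]^(1/4) = 225.18 K.
T₂ = [1360×0.28/(4×5.67×10⁻⁸×5.19²)]^(1/4) = 88.85 K.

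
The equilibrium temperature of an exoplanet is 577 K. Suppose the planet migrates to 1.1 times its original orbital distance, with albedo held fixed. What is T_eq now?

T_eq ≈ 550 K

T_eq ∝ L^(1/4) · d^(−1/2).
T′ = 577 / 1.1^(1/2) = 550 K.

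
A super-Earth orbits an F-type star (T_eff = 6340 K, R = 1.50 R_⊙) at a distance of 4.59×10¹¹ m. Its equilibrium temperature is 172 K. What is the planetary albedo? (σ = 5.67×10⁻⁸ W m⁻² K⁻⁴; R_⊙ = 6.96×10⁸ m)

R_⋆ = 1.50 × 6.96×10⁸ = 1.04×10⁹ m.
L = 4πR_⋆²σT_⋆⁴ = 4π(1.04×10⁹)² × 5.67×10⁻⁸ × (6340)⁴ = 1.25×10²⁷ W.
S = L/(4πd²) = 474 W m⁻².
From T_eq⁴ = S(1−A)/(4σ): 1−A = 4σT_eq⁴/S.
1−A = 4 × 5.67×10⁻⁸ × (172)⁴ / 474 = 0.419.

A ≈ 0.58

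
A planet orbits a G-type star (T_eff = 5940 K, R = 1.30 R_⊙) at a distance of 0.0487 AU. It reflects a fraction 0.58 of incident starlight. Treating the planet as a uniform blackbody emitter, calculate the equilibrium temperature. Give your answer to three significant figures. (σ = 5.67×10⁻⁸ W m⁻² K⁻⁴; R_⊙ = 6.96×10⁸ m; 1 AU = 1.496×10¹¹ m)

R_⋆ = 1.30 × 6.96×10⁸ = 9.05×10⁸ m.
d = 0.0487 AU = 7.29×10⁹ m.
L = 4πR_⋆²σT_⋆⁴ = 4π(9.05×10⁸)² × 5.67×10⁻⁸ × (5940)⁴ = 7.26×10²⁶ W.
S = L/(4πd²) = 1.09×10⁶ W m⁻².
Energy balance: absorbed = emitted ⇒ πR²·S(1−A) = 4πR²·σT_eq⁴, so T_eq⁴ = S(1−A)/(4σ).
T_eq = [1.09×10⁶ × 0.42 / (4 × 5.67×10⁻⁸)]^(1/4) = (2.02×10¹²)^(1/4) = 1190 K.

T_eq ≈ 1190 K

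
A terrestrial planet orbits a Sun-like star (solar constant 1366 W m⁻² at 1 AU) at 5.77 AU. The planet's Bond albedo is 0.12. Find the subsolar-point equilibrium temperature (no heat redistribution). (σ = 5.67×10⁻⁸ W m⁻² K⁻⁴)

T_ss ≈ 159 K

Flux at 5.77 AU: S = 1366/5.77² = 41.0 W m⁻².
At the subsolar point the surface absorbs S(1−A) and emits σT⁴ per unit area — no factor of 4, since only the local patch is in balance.
T = [41.0 × 0.88 / 5.67×10⁻⁸]^(1/4) = (6.37×10⁸)^(1/4) = 159 K.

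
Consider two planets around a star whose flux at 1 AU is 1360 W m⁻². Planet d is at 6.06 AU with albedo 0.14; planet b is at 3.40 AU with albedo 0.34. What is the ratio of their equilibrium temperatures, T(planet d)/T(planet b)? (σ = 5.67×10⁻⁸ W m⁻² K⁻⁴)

T₁/T₂ ≈ 0.800

T_eq = [S₀(1−A)/(4σd²)]^(1/4), so T ∝ (1−A)^(1/4) / √d.
T₁ = [1360×0.86/(4×5.67×10⁻⁸×6.06²)]^(1/4) = 108.86 K.
T₂ = [1360×0.66/(4×5.67×10⁻⁸×3.40²)]^(1/4) = 136.03 K.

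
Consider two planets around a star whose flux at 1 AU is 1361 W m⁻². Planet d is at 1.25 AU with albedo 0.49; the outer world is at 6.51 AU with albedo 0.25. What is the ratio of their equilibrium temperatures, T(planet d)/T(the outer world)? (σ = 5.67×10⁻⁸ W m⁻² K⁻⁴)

T₁/T₂ ≈ 2.072

T_eq = [S₀(1−A)/(4σd²)]^(1/4), so T ∝ (1−A)^(1/4) / √d.
T₁ = [1361×0.51/(4×5.67×10⁻⁸×1.25²)]^(1/4) = 210.37 K.
T₂ = [1361×0.75/(4×5.67×10⁻⁸×6.51²)]^(1/4) = 101.51 K.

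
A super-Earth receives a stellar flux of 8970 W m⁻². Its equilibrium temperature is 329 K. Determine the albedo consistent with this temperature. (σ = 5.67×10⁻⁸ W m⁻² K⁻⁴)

From T_eq⁴ = S(1−A)/(4σ): 1−A = 4σT_eq⁴/S.
1−A = 4 × 5.67×10⁻⁸ × (329)⁴ / 8970 = 0.296.

A ≈ 0.70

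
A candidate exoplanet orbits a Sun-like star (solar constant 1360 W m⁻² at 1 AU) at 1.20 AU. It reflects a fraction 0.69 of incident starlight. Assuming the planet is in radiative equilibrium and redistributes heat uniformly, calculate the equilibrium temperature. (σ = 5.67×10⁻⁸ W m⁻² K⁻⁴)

T_eq ≈ 190 K

Flux at 1.20 AU: S = 1360/1.20² = 944 W m⁻².
Energy balance: absorbed = emitted ⇒ πR²·S(1−A) = 4πR²·σT_eq⁴, so T_eq⁴ = S(1−A)/(4σ).
T_eq = [944 × 0.31 / (4 × 5.67×10⁻⁸)]^(1/4) = (1.29×10⁹)^(1/4) = 190 K.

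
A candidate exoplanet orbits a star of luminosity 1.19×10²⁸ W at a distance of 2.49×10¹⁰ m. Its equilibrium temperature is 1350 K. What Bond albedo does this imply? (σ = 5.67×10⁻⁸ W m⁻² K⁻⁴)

A ≈ 0.51

Flux: S = L/(4πd²) = 1.19×10²⁸/(4π×(2.49×10¹⁰)²) = 1.53×10⁶ W m⁻².
From T_eq⁴ = S(1−A)/(4σ): 1−A = 4σT_eq⁴/S.
1−A = 4 × 5.67×10⁻⁸ × (1350)⁴ / 1.53×10⁶ = 0.493.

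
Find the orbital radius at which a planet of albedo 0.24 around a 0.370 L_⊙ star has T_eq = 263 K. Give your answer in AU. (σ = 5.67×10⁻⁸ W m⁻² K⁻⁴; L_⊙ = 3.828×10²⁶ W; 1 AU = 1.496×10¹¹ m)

d ≈ 0.594 AU

L = 0.370 × 3.828×10²⁶ = 1.42×10²⁶ W.
From T_eq⁴ = L(1−A)/(16πσd²): d = √[L(1−A)/(16πσT_eq⁴)].
d = √[1.42×10²⁶ × 0.76 / (16π × 5.67×10⁻⁸ × (263)⁴)] = 8.88×10¹⁰ m = 0.594 AU.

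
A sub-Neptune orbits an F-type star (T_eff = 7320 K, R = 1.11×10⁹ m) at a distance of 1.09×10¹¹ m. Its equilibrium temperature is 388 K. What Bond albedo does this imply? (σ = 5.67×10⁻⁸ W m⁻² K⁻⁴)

A ≈ 0.70

L = 4πR_⋆²σT_⋆⁴ = 4π(1.11×10⁹)² × 5.67×10⁻⁸ × (7320)⁴ = 2.52×10²⁷ W.
S = L/(4πd²) = 1.69×10⁴ W m⁻².
From T_eq⁴ = S(1−A)/(4σ): 1−A = 4σT_eq⁴/S.
1−A = 4 × 5.67×10⁻⁸ × (388)⁴ / 1.69×10⁴ = 0.304.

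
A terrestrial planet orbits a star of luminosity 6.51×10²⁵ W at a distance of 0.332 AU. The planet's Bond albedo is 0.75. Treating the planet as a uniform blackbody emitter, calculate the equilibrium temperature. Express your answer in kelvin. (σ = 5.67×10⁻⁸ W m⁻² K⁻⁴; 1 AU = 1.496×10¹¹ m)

T_eq ≈ 219 K

d = 0.332 AU = 4.97×10¹⁰ m.
Flux: S = L/(4πd²) = 6.51×10²⁵/(4π×(4.97×10¹⁰)²) = 2100 W m⁻².
Energy balance: absorbed = emitted ⇒ πR²·S(1−A) = 4πR²·σT_eq⁴, so T_eq⁴ = S(1−A)/(4σ).
T_eq = [2100 × 0.25 / (4 × 5.67×10⁻⁸)]^(1/4) = (2.31×10⁹)^(1/4) = 219 K.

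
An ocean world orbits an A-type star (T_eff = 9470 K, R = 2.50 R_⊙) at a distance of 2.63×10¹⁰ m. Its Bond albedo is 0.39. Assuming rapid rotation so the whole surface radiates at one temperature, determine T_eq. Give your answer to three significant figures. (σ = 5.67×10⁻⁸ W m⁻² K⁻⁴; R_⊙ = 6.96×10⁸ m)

R_⋆ = 2.50 × 6.96×10⁸ = 1.74×10⁹ m.
L = 4πR_⋆²σT_⋆⁴ = 4π(1.74×10⁹)² × 5.67×10⁻⁸ × (9470)⁴ = 1.73×10²⁸ W.
S = L/(4πd²) = 2.00×10⁶ W m⁻².
Energy balance: absorbed = emitted ⇒ πR²·S(1−A) = 4πR²·σT_eq⁴, so T_eq⁴ = S(1−A)/(4σ).
T_eq = [2.00×10⁶ × 0.61 / (4 × 5.67×10⁻⁸)]^(1/4) = (5.37×10¹²)^(1/4) = 1520 K.

T_eq ≈ 1520 K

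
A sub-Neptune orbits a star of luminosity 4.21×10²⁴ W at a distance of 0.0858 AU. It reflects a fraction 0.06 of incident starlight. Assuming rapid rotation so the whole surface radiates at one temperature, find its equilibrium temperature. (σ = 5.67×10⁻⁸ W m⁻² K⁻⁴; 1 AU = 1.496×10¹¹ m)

T_eq ≈ 303 K

d = 0.0858 AU = 1.28×10¹⁰ m.
Flux: S = L/(4πd²) = 4.21×10²⁴/(4π×(1.28×10¹⁰)²) = 2030 W m⁻².
Energy balance: absorbed = emitted ⇒ πR²·S(1−A) = 4πR²·σT_eq⁴, so T_eq⁴ = S(1−A)/(4σ).
T_eq = [2030 × 0.94 / (4 × 5.67×10⁻⁸)]^(1/4) = (8.43×10⁹)^(1/4) = 303 K.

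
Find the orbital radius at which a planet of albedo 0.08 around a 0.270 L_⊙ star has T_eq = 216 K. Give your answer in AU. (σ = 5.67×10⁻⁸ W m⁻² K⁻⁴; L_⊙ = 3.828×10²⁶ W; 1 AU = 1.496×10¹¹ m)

d ≈ 0.828 AU

L = 0.270 × 3.828×10²⁶ = 1.03×10²⁶ W.
From T_eq⁴ = L(1−A)/(16πσd²): d = √[L(1−A)/(16πσT_eq⁴)].
d = √[1.03×10²⁶ × 0.92 / (16π × 5.67×10⁻⁸ × (216)⁴)] = 1.24×10¹¹ m = 0.828 AU.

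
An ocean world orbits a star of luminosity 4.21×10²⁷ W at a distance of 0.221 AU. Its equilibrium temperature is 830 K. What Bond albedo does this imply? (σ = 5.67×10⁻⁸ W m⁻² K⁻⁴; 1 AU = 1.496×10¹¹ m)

A ≈ 0.65

d = 0.221 AU = 3.31×10¹⁰ m.
Flux: S = L/(4πd²) = 4.21×10²⁷/(4π×(3.31×10¹⁰)²) = 3.06×10⁵ W m⁻².
From T_eq⁴ = S(1−A)/(4σ): 1−A = 4σT_eq⁴/S.
1−A = 4 × 5.67×10⁻⁸ × (830)⁴ / 3.06×10⁵ = 0.351.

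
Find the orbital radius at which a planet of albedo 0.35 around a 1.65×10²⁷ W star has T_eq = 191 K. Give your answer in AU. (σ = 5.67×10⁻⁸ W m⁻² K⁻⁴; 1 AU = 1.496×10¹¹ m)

From T_eq⁴ = L(1−A)/(16πσd²): d = √[L(1−A)/(16πσT_eq⁴)].
d = √[1.65×10²⁷ × 0.65 / (16π × 5.67×10⁻⁸ × (191)⁴)] = 5.32×10¹¹ m = 3.55 AU.

d ≈ 3.55 AU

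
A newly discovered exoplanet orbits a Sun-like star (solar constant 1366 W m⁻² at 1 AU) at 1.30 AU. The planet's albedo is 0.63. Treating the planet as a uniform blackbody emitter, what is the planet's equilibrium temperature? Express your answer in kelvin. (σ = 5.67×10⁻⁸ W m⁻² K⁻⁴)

T_eq ≈ 191 K

Flux at 1.30 AU: S = 1366/1.30² = 808 W m⁻².
Energy balance: absorbed = emitted ⇒ πR²·S(1−A) = 4πR²·σT_eq⁴, so T_eq⁴ = S(1−A)/(4σ).
T_eq = [808 × 0.37 / (4 × 5.67×10⁻⁸)]^(1/4) = (1.32×10⁹)^(1/4) = 191 K.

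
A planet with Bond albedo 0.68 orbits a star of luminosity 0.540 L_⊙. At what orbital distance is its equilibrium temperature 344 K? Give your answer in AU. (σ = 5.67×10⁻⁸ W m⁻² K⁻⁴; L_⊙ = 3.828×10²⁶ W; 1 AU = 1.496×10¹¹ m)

L = 0.540 × 3.828×10²⁶ = 2.07×10²⁶ W.
From T_eq⁴ = L(1−A)/(16πσd²): d = √[L(1−A)/(16πσT_eq⁴)].
d = √[2.07×10²⁶ × 0.32 / (16π × 5.67×10⁻⁸ × (344)⁴)] = 4.07×10¹⁰ m = 0.272 AU.

d ≈ 0.272 AU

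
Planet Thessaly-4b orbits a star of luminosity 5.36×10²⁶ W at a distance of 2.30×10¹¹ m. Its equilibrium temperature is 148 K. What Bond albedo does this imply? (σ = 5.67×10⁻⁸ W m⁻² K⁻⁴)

A ≈ 0.87

Flux: S = L/(4πd²) = 5.36×10²⁶/(4π×(2.30×10¹¹)²) = 806 W m⁻².
From T_eq⁴ = S(1−A)/(4σ): 1−A = 4σT_eq⁴/S.
1−A = 4 × 5.67×10⁻⁸ × (148)⁴ / 806 = 0.135.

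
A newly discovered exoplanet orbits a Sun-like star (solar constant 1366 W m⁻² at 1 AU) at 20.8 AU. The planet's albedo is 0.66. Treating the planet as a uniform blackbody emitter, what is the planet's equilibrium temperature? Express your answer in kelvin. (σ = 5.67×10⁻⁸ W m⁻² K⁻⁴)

T_eq ≈ 46.6 K

Flux at 20.8 AU: S = 1366/20.8² = 3.16 W m⁻².
Energy balance: absorbed = emitted ⇒ πR²·S(1−A) = 4πR²·σT_eq⁴, so T_eq⁴ = S(1−A)/(4σ).
T_eq = [3.16 × 0.34 / (4 × 5.67×10⁻⁸)]^(1/4) = (4.73×10⁶)^(1/4) = 46.6 K.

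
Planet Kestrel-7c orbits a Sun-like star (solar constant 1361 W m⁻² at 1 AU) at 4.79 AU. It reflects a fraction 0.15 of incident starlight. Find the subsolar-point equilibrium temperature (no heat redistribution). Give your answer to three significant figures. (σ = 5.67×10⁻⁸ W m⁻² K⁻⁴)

T_ss ≈ 173 K

Flux at 4.79 AU: S = 1361/4.79² = 59.3 W m⁻².
At the subsolar point the surface absorbs S(1−A) and emits σT⁴ per unit area — no factor of 4, since only the local patch is in balance.
T = [59.3 × 0.85 / 5.67×10⁻⁸]^(1/4) = (8.89×10⁸)^(1/4) = 173 K.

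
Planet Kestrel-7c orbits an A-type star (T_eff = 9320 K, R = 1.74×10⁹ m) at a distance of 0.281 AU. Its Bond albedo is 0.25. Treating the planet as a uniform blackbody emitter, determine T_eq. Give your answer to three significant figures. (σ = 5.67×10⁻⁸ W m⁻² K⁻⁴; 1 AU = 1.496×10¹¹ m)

T_eq ≈ 1250 K

d = 0.281 AU = 4.20×10¹⁰ m.
L = 4πR_⋆²σT_⋆⁴ = 4π(1.74×10⁹)² × 5.67×10⁻⁸ × (9320)⁴ = 1.63×10²⁸ W.
S = L/(4πd²) = 7.33×10⁵ W m⁻².
Energy balance: absorbed = emitted ⇒ πR²·S(1−A) = 4πR²·σT_eq⁴, so T_eq⁴ = S(1−A)/(4σ).
T_eq = [7.33×10⁵ × 0.75 / (4 × 5.67×10⁻⁸)]^(1/4) = (2.42×10¹²)^(1/4) = 1250 K.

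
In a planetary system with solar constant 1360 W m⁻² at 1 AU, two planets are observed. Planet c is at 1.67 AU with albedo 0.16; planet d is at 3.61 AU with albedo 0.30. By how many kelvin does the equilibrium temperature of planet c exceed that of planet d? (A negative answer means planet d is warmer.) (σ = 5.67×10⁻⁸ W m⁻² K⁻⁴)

ΔT ≈ 72.2 K

T_eq = [S₀(1−A)/(4σd²)]^(1/4), so T ∝ (1−A)^(1/4) / √d.
T₁ = [1360×0.84/(4×5.67×10⁻⁸×1.67²)]^(1/4) = 206.15 K.
T₂ = [1360×0.70/(4×5.67×10⁻⁸×3.61²)]^(1/4) = 133.97 K.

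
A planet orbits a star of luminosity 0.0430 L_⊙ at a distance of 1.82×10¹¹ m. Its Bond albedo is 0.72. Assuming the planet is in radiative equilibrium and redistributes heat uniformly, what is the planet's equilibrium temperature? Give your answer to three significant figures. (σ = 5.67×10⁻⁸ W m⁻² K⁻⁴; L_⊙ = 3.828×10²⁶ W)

L = 0.0430 × 3.828×10²⁶ = 1.65×10²⁵ W.
Flux: S = L/(4πd²) = 1.65×10²⁵/(4π×(1.82×10¹¹)²) = 39.5 W m⁻².
Energy balance: absorbed = emitted ⇒ πR²·S(1−A) = 4πR²·σT_eq⁴, so T_eq⁴ = S(1−A)/(4σ).
T_eq = [39.5 × 0.28 / (4 × 5.67×10⁻⁸)]^(1/4) = (4.88×10⁷)^(1/4) = 83.6 K.

T_eq ≈ 83.6 K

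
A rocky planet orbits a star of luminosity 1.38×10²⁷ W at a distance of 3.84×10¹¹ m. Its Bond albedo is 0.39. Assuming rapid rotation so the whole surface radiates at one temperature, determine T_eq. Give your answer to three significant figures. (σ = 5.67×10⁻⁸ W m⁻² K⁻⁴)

T_eq ≈ 212 K

Flux: S = L/(4πd²) = 1.38×10²⁷/(4π×(3.84×10¹¹)²) = 745 W m⁻².
Energy balance: absorbed = emitted ⇒ πR²·S(1−A) = 4πR²·σT_eq⁴, so T_eq⁴ = S(1−A)/(4σ).
T_eq = [745 × 0.61 / (4 × 5.67×10⁻⁸)]^(1/4) = (2.00×10⁹)^(1/4) = 212 K.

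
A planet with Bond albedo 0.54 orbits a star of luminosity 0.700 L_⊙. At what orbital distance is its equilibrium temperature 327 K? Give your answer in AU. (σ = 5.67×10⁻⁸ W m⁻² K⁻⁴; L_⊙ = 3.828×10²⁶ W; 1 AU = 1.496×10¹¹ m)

d ≈ 0.411 AU

L = 0.700 × 3.828×10²⁶ = 2.68×10²⁶ W.
From T_eq⁴ = L(1−A)/(16πσd²): d = √[L(1−A)/(16πσT_eq⁴)].
d = √[2.68×10²⁶ × 0.46 / (16π × 5.67×10⁻⁸ × (327)⁴)] = 6.15×10¹⁰ m = 0.411 AU.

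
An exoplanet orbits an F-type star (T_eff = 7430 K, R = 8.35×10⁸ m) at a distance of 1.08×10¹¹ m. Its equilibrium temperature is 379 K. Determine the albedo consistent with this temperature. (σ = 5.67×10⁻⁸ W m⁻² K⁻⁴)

A ≈ 0.55

L = 4πR_⋆²σT_⋆⁴ = 4π(8.35×10⁸)² × 5.67×10⁻⁸ × (7430)⁴ = 1.51×10²⁷ W.
S = L/(4πd²) = 1.03×10⁴ W m⁻².
From T_eq⁴ = S(1−A)/(4σ): 1−A = 4σT_eq⁴/S.
1−A = 4 × 5.67×10⁻⁸ × (379)⁴ / 1.03×10⁴ = 0.453.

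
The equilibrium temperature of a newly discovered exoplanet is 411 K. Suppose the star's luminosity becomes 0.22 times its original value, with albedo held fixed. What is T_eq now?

T_eq ≈ 281 K

T_eq ∝ L^(1/4) · d^(−1/2).
T′ = 411 × 0.22^(1/4) = 281 K.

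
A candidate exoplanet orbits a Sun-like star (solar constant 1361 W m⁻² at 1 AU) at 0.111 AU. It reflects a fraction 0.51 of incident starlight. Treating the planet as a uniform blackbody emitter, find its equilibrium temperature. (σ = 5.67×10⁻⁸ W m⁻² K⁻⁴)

T_eq ≈ 699 K

Flux at 0.111 AU: S = 1361/0.111² = 1.10×10⁵ W m⁻².
Energy balance: absorbed = emitted ⇒ πR²·S(1−A) = 4πR²·σT_eq⁴, so T_eq⁴ = S(1−A)/(4σ).
T_eq = [1.10×10⁵ × 0.49 / (4 × 5.67×10⁻⁸)]^(1/4) = (2.39×10¹¹)^(1/4) = 699 K.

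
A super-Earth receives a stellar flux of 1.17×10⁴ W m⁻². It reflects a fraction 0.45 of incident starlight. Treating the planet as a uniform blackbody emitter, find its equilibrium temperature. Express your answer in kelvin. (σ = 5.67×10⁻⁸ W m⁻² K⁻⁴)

T_eq ≈ 410 K

Energy balance: absorbed = emitted ⇒ πR²·S(1−A) = 4πR²·σT_eq⁴, so T_eq⁴ = S(1−A)/(4σ).
T_eq = [1.17×10⁴ × 0.55 / (4 × 5.67×10⁻⁸)]^(1/4) = (2.84×10¹⁰)^(1/4) = 410 K.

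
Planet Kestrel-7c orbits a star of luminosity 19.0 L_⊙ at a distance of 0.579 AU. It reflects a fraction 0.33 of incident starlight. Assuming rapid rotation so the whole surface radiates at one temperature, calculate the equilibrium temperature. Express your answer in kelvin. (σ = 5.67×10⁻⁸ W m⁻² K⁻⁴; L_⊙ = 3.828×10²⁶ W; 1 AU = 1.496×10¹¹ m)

T_eq ≈ 691 K

d = 0.579 AU = 8.66×10¹⁰ m.
L = 19.0 × 3.828×10²⁶ = 7.27×10²⁷ W.
Flux: S = L/(4πd²) = 7.27×10²⁷/(4π×(8.66×10¹⁰)²) = 7.71×10⁴ W m⁻².
Energy balance: absorbed = emitted ⇒ πR²·S(1−A) = 4πR²·σT_eq⁴, so T_eq⁴ = S(1−A)/(4σ).
T_eq = [7.71×10⁴ × 0.67 / (4 × 5.67×10⁻⁸)]^(1/4) = (2.28×10¹¹)^(1/4) = 691 K.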